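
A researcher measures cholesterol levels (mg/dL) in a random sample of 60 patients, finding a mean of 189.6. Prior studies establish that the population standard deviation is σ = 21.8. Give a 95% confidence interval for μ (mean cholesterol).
(184.08, 195.12)

z-interval (σ known):
z* = 1.960 for 95% confidence

Margin of error = z* · σ/√n = 1.960 · 21.8/√60 = 5.52

CI: (189.6 - 5.52, 189.6 + 5.52) = (184.08, 195.12)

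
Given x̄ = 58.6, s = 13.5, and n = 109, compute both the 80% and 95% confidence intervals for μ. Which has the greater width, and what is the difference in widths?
95% CI is wider by 1.80

df = 108
80% CI: t* = 1.289, (56.93, 60.27), width = 2 · t* · s/√n = 3.33
95% CI: t* = 1.982, (56.04, 61.16), width = 2 · t* · s/√n = 5.13

The 95% CI is wider by 5.13 - 3.33 = 1.80.
Higher confidence requires a wider interval.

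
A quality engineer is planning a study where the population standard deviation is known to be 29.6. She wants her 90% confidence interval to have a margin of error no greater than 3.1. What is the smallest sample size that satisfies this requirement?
n ≥ 247

For margin E ≤ 3.1:
n ≥ (z* · σ / E)²
n ≥ (1.645 · 29.6 / 3.1)²
n ≥ 246.71

Minimum n = 247 (rounding up)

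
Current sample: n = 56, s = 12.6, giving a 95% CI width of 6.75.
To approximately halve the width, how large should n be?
n ≈ 224

CI width ∝ 1/√n
To reduce width by factor 2, need √n to grow by 2 → need 2² = 4 times as many samples.

Current: n = 56, width = 6.75
New: n = 224, width ≈ 3.32

Width reduced by factor of 6.75/3.32 = 2.03.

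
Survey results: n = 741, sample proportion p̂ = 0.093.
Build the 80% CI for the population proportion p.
(0.079, 0.107)

Proportion CI:
SE = √(p̂(1-p̂)/n) = √(0.093 · 0.907 / 741) = 0.01067

z* = 1.282
Margin = z* · SE = 1.282 · 0.01067 = 0.0137

CI: 0.093 ± 0.0137 = (0.079, 0.107)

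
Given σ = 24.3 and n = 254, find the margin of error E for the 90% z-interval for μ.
Margin of error = 2.51

Margin of error = z* · σ/√n
= 1.645 · 24.3/√254
= 1.645 · 24.3/15.9374
= 2.51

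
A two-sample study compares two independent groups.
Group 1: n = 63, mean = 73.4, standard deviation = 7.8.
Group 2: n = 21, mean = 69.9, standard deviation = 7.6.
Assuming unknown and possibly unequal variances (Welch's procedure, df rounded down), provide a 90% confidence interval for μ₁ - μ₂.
(0.24, 6.76)

Difference: x̄₁ - x̄₂ = 3.50
SE = √(s₁²/n₁ + s₂²/n₂) = √(7.8²/63 + 7.6²/21) = 1.9277
df = 35.11 → 35 (Welch–Satterthwaite, rounded down)
t* = 1.690

CI: 3.50 ± 1.690 · 1.9277 = 3.50 ± 3.26 = (0.24, 6.76)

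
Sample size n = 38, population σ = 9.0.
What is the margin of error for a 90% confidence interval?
Margin of error = 2.40

Margin of error = z* · σ/√n
= 1.645 · 9.0/√38
= 1.645 · 9.0/6.1644
= 2.40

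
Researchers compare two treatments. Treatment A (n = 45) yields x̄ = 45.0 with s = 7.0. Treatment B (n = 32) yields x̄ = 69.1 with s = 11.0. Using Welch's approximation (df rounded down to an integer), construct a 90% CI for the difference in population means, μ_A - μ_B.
(-27.80, -20.40)

Difference: x̄₁ - x̄₂ = -24.10
SE = √(s₁²/n₁ + s₂²/n₂) = √(7.0²/45 + 11.0²/32) = 2.2068
df = 48.59 → 48 (Welch–Satterthwaite, rounded down)
t* = 1.677

CI: -24.10 ± 1.677 · 2.2068 = -24.10 ± 3.70 = (-27.80, -20.40)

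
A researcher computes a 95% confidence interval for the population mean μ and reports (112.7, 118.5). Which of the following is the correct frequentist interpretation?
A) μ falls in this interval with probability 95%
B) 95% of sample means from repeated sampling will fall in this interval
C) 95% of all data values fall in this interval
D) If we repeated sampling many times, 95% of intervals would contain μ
D

A) Wrong — μ is fixed; the randomness lives in the interval, not in μ.
B) Wrong — coverage applies to intervals containing μ, not to future x̄ values.
C) Wrong — a CI is about the parameter μ, not individual data values.
D) Correct — this is the frequentist long-run coverage interpretation.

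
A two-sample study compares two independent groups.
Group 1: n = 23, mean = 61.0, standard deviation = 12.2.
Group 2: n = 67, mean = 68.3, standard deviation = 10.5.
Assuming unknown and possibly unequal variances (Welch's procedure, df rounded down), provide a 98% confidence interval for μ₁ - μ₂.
(-14.27, -0.33)

Difference: x̄₁ - x̄₂ = -7.30
SE = √(s₁²/n₁ + s₂²/n₂) = √(12.2²/23 + 10.5²/67) = 2.8490
df = 33.88 → 33 (Welch–Satterthwaite, rounded down)
t* = 2.445

CI: -7.30 ± 2.445 · 2.8490 = -7.30 ± 6.97 = (-14.27, -0.33)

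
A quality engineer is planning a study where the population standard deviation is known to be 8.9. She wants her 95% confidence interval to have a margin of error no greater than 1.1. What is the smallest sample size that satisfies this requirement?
n ≥ 252

For margin E ≤ 1.1:
n ≥ (z* · σ / E)²
n ≥ (1.960 · 8.9 / 1.1)²
n ≥ 251.48

Minimum n = 252 (rounding up)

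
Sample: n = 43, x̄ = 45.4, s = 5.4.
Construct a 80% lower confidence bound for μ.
μ ≥ 44.70

Lower bound (one-sided):
t* = 0.850 (one-sided for 80%)
Lower bound = x̄ - t* · s/√n = 45.4 - 0.850 · 5.4/√43 = 44.70

We are 80% confident that μ ≥ 44.70.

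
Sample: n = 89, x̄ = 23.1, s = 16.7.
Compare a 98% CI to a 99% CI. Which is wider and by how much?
99% CI is wider by 0.93

df = 88
98% CI: t* = 2.369, (18.91, 27.29), width = 2 · t* · s/√n = 8.39
99% CI: t* = 2.633, (18.44, 27.76), width = 2 · t* · s/√n = 9.32

The 99% CI is wider by 9.32 - 8.39 = 0.93.
Higher confidence requires a wider interval.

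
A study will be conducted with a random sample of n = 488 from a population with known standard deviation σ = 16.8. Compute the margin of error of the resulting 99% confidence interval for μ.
Margin of error = 1.96

Margin of error = z* · σ/√n
= 2.576 · 16.8/√488
= 2.576 · 16.8/22.0907
= 1.96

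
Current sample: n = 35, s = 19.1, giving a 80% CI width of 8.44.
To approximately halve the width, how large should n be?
n ≈ 140

CI width ∝ 1/√n
To reduce width by factor 2, need √n to grow by 2 → need 2² = 4 times as many samples.

Current: n = 35, width = 8.44
New: n = 140, width ≈ 4.16

Width reduced by factor of 8.44/4.16 = 2.03.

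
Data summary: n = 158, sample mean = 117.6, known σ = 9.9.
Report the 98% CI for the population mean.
(115.77, 119.43)

z-interval (σ known):
z* = 2.326 for 98% confidence

Margin of error = z* · σ/√n = 2.326 · 9.9/√158 = 1.83

CI: (117.6 - 1.83, 117.6 + 1.83) = (115.77, 119.43)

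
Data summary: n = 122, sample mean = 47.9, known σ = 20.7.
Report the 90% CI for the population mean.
(44.82, 50.98)

z-interval (σ known):
z* = 1.645 for 90% confidence

Margin of error = z* · σ/√n = 1.645 · 20.7/√122 = 3.08

CI: (47.9 - 3.08, 47.9 + 3.08) = (44.82, 50.98)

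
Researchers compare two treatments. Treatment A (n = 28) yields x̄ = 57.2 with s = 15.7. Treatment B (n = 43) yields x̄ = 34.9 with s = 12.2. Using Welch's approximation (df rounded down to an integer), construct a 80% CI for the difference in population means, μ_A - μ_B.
(17.75, 26.85)

Difference: x̄₁ - x̄₂ = 22.30
SE = √(s₁²/n₁ + s₂²/n₂) = √(15.7²/28 + 12.2²/43) = 3.5021
df = 47.67 → 47 (Welch–Satterthwaite, rounded down)
t* = 1.300

CI: 22.30 ± 1.300 · 3.5021 = 22.30 ± 4.55 = (17.75, 26.85)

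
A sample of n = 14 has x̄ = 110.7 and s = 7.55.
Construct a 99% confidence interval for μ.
(104.62, 116.78)

t-interval (σ unknown):
df = n - 1 = 13
t* = 3.012 for 99% confidence

Margin of error = t* · s/√n = 3.012 · 7.55/√14 = 6.08

CI: (104.62, 116.78)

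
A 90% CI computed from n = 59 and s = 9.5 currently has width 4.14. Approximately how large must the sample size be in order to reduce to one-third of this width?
n ≈ 531

CI width ∝ 1/√n
To reduce width by factor 3, need √n to grow by 3 → need 3² = 9 times as many samples.

Current: n = 59, width = 4.14
New: n = 531, width ≈ 1.36

Width reduced by factor of 4.14/1.36 = 3.04.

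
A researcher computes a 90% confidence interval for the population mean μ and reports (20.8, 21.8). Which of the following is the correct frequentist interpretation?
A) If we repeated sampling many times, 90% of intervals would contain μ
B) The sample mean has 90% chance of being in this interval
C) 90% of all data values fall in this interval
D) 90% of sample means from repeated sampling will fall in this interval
A

A) Correct — this is the frequentist long-run coverage interpretation.
B) Wrong — x̄ is observed and sits in the interval by construction.
C) Wrong — a CI is about the parameter μ, not individual data values.
D) Wrong — coverage applies to intervals containing μ, not to future x̄ values.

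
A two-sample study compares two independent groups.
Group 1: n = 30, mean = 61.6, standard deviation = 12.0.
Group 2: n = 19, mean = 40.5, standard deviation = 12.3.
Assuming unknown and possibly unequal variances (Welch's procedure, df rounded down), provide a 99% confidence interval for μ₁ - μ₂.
(11.40, 30.80)

Difference: x̄₁ - x̄₂ = 21.10
SE = √(s₁²/n₁ + s₂²/n₂) = √(12.0²/30 + 12.3²/19) = 3.5725
df = 37.73 → 37 (Welch–Satterthwaite, rounded down)
t* = 2.715

CI: 21.10 ± 2.715 · 3.5725 = 21.10 ± 9.70 = (11.40, 30.80)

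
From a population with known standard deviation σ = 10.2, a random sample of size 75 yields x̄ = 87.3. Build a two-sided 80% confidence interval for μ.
(85.79, 88.81)

z-interval (σ known):
z* = 1.282 for 80% confidence

Margin of error = z* · σ/√n = 1.282 · 10.2/√75 = 1.51

CI: (87.3 - 1.51, 87.3 + 1.51) = (85.79, 88.81)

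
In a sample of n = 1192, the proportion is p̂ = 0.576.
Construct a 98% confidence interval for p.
(0.543, 0.609)

Proportion CI:
SE = √(p̂(1-p̂)/n) = √(0.576 · 0.424 / 1192) = 0.01431

z* = 2.326
Margin = z* · SE = 2.326 · 0.01431 = 0.0333

CI: 0.576 ± 0.0333 = (0.543, 0.609)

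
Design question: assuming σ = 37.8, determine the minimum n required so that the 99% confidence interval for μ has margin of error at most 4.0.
n ≥ 593

For margin E ≤ 4.0:
n ≥ (z* · σ / E)²
n ≥ (2.576 · 37.8 / 4.0)²
n ≥ 592.59

Minimum n = 593 (rounding up)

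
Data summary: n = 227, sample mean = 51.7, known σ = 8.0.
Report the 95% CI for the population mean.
(50.66, 52.74)

z-interval (σ known):
z* = 1.960 for 95% confidence

Margin of error = z* · σ/√n = 1.960 · 8.0/√227 = 1.04

CI: (51.7 - 1.04, 51.7 + 1.04) = (50.66, 52.74)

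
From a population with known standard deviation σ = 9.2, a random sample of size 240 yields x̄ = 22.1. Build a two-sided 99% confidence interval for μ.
(20.57, 23.63)

z-interval (σ known):
z* = 2.576 for 99% confidence

Margin of error = z* · σ/√n = 2.576 · 9.2/√240 = 1.53

CI: (22.1 - 1.53, 22.1 + 1.53) = (20.57, 23.63)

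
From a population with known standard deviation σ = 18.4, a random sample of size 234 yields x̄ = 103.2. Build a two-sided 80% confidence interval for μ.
(101.66, 104.74)

z-interval (σ known):
z* = 1.282 for 80% confidence

Margin of error = z* · σ/√n = 1.282 · 18.4/√234 = 1.54

CI: (103.2 - 1.54, 103.2 + 1.54) = (101.66, 104.74)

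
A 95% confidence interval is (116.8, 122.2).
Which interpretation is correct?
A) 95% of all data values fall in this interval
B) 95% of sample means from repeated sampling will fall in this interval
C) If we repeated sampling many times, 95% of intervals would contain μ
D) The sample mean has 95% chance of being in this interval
C

A) Wrong — a CI is about the parameter μ, not individual data values.
B) Wrong — coverage applies to intervals containing μ, not to future x̄ values.
C) Correct — this is the frequentist long-run coverage interpretation.
D) Wrong — x̄ is observed and sits in the interval by construction.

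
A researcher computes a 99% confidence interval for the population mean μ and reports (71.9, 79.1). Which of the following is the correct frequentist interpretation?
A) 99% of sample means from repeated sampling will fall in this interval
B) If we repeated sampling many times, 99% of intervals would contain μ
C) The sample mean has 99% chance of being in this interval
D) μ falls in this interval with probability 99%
B

A) Wrong — coverage applies to intervals containing μ, not to future x̄ values.
B) Correct — this is the frequentist long-run coverage interpretation.
C) Wrong — x̄ is observed and sits in the interval by construction.
D) Wrong — μ is fixed; the randomness lives in the interval, not in μ.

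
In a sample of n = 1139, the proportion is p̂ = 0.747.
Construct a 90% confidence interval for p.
(0.726, 0.768)

Proportion CI:
SE = √(p̂(1-p̂)/n) = √(0.747 · 0.253 / 1139) = 0.01288

z* = 1.645
Margin = z* · SE = 1.645 · 0.01288 = 0.0212

CI: 0.747 ± 0.0212 = (0.726, 0.768)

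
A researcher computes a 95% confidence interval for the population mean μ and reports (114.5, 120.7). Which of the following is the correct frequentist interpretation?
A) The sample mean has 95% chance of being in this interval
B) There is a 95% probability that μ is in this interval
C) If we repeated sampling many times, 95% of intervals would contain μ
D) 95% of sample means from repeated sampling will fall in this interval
C

A) Wrong — x̄ is observed and sits in the interval by construction.
B) Wrong — μ is fixed; the randomness lives in the interval, not in μ.
C) Correct — this is the frequentist long-run coverage interpretation.
D) Wrong — coverage applies to intervals containing μ, not to future x̄ values.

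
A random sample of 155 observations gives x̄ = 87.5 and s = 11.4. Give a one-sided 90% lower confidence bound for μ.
μ ≥ 86.32

Lower bound (one-sided):
t* = 1.287 (one-sided for 90%)
Lower bound = x̄ - t* · s/√n = 87.5 - 1.287 · 11.4/√155 = 86.32

We are 90% confident that μ ≥ 86.32.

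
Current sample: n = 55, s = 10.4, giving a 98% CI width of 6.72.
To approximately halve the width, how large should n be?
n ≈ 220

CI width ∝ 1/√n
To reduce width by factor 2, need √n to grow by 2 → need 2² = 4 times as many samples.

Current: n = 55, width = 6.72
New: n = 220, width ≈ 3.29

Width reduced by factor of 6.72/3.29 = 2.04.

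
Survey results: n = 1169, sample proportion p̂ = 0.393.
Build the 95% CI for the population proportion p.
(0.365, 0.421)

Proportion CI:
SE = √(p̂(1-p̂)/n) = √(0.393 · 0.607 / 1169) = 0.01429

z* = 1.960
Margin = z* · SE = 1.960 · 0.01429 = 0.0280

CI: 0.393 ± 0.0280 = (0.365, 0.421)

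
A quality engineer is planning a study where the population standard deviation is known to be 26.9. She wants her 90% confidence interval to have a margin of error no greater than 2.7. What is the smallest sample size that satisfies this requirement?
n ≥ 269

For margin E ≤ 2.7:
n ≥ (z* · σ / E)²
n ≥ (1.645 · 26.9 / 2.7)²
n ≥ 268.60

Minimum n = 269 (rounding up)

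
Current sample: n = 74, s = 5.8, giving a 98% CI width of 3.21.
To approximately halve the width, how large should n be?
n ≈ 296

CI width ∝ 1/√n
To reduce width by factor 2, need √n to grow by 2 → need 2² = 4 times as many samples.

Current: n = 74, width = 3.21
New: n = 296, width ≈ 1.58

Width reduced by factor of 3.21/1.58 = 2.03.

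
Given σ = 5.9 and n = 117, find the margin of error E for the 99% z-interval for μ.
Margin of error = 1.41

Margin of error = z* · σ/√n
= 2.576 · 5.9/√117
= 2.576 · 5.9/10.8167
= 1.41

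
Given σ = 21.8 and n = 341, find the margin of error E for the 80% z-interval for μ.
Margin of error = 1.51

Margin of error = z* · σ/√n
= 1.282 · 21.8/√341
= 1.282 · 21.8/18.4662
= 1.51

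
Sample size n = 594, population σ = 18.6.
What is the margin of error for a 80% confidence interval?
Margin of error = 0.98

Margin of error = z* · σ/√n
= 1.282 · 18.6/√594
= 1.282 · 18.6/24.3721
= 0.98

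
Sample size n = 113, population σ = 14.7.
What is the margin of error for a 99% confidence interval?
Margin of error = 3.56

Margin of error = z* · σ/√n
= 2.576 · 14.7/√113
= 2.576 · 14.7/10.6301
= 3.56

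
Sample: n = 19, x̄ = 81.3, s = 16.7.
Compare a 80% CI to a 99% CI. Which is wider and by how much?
99% CI is wider by 11.86

df = 18
80% CI: t* = 1.330, (76.20, 86.40), width = 2 · t* · s/√n = 10.19
99% CI: t* = 2.878, (70.27, 92.33), width = 2 · t* · s/√n = 22.05

The 99% CI is wider by 22.05 - 10.19 = 11.86.
Higher confidence requires a wider interval.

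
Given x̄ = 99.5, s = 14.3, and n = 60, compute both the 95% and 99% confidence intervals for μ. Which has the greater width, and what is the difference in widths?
99% CI is wider by 2.44

df = 59
95% CI: t* = 2.001, (95.81, 103.19), width = 2 · t* · s/√n = 7.39
99% CI: t* = 2.662, (94.59, 104.41), width = 2 · t* · s/√n = 9.83

The 99% CI is wider by 9.83 - 7.39 = 2.44.
Higher confidence requires a wider interval.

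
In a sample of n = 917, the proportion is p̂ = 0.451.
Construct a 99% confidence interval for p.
(0.409, 0.493)

Proportion CI:
SE = √(p̂(1-p̂)/n) = √(0.451 · 0.549 / 917) = 0.01643

z* = 2.576
Margin = z* · SE = 2.576 · 0.01643 = 0.0423

CI: 0.451 ± 0.0423 = (0.409, 0.493)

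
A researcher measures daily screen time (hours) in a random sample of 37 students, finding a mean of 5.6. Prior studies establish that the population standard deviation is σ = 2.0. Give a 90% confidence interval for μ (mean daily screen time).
(5.06, 6.14)

z-interval (σ known):
z* = 1.645 for 90% confidence

Margin of error = z* · σ/√n = 1.645 · 2.0/√37 = 0.54

CI: (5.6 - 0.54, 5.6 + 0.54) = (5.06, 6.14)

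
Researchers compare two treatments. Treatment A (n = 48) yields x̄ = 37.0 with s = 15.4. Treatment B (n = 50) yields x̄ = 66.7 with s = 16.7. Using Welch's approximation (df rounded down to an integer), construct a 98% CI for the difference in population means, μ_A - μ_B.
(-37.37, -22.03)

Difference: x̄₁ - x̄₂ = -29.70
SE = √(s₁²/n₁ + s₂²/n₂) = √(15.4²/48 + 16.7²/50) = 3.2432
df = 95.85 → 95 (Welch–Satterthwaite, rounded down)
t* = 2.366

CI: -29.70 ± 2.366 · 3.2432 = -29.70 ± 7.67 = (-37.37, -22.03)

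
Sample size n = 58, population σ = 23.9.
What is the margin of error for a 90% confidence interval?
Margin of error = 5.16

Margin of error = z* · σ/√n
= 1.645 · 23.9/√58
= 1.645 · 23.9/7.6158
= 5.16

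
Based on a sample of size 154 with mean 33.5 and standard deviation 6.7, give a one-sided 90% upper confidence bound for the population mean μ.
μ ≤ 34.19

Upper bound (one-sided):
t* = 1.287 (one-sided for 90%)
Upper bound = x̄ + t* · s/√n = 33.5 + 1.287 · 6.7/√154 = 34.19

We are 90% confident that μ ≤ 34.19.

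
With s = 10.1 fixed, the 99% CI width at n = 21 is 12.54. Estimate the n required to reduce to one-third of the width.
n ≈ 189

CI width ∝ 1/√n
To reduce width by factor 3, need √n to grow by 3 → need 3² = 9 times as many samples.

Current: n = 21, width = 12.54
New: n = 189, width ≈ 3.82

Width reduced by factor of 12.54/3.82 = 3.28.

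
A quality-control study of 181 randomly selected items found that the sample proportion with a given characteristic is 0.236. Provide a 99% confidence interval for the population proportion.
(0.155, 0.317)

Proportion CI:
SE = √(p̂(1-p̂)/n) = √(0.236 · 0.764 / 181) = 0.03156

z* = 2.576
Margin = z* · SE = 2.576 · 0.03156 = 0.0813

CI: 0.236 ± 0.0813 = (0.155, 0.317)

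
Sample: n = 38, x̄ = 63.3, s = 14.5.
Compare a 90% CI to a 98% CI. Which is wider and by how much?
98% CI is wider by 3.50

df = 37
90% CI: t* = 1.687, (59.33, 67.27), width = 2 · t* · s/√n = 7.94
98% CI: t* = 2.431, (57.58, 69.02), width = 2 · t* · s/√n = 11.44

The 98% CI is wider by 11.44 - 7.94 = 3.50.
Higher confidence requires a wider interval.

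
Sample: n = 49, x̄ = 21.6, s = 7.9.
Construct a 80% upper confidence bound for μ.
μ ≤ 22.56

Upper bound (one-sided):
t* = 0.849 (one-sided for 80%)
Upper bound = x̄ + t* · s/√n = 21.6 + 0.849 · 7.9/√49 = 22.56

We are 80% confident that μ ≤ 22.56.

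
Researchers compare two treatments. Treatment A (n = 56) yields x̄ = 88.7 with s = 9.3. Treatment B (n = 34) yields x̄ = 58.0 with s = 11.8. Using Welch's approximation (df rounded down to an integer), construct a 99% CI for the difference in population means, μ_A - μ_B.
(24.37, 37.03)

Difference: x̄₁ - x̄₂ = 30.70
SE = √(s₁²/n₁ + s₂²/n₂) = √(9.3²/56 + 11.8²/34) = 2.3748
df = 57.66 → 57 (Welch–Satterthwaite, rounded down)
t* = 2.665

CI: 30.70 ± 2.665 · 2.3748 = 30.70 ± 6.33 = (24.37, 37.03)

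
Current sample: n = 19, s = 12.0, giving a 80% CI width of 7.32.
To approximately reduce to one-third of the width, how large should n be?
n ≈ 171

CI width ∝ 1/√n
To reduce width by factor 3, need √n to grow by 3 → need 3² = 9 times as many samples.

Current: n = 19, width = 7.32
New: n = 171, width ≈ 2.36

Width reduced by factor of 7.32/2.36 = 3.10.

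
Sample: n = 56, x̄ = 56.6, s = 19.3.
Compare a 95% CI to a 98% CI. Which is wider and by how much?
98% CI is wider by 2.02

df = 55
95% CI: t* = 2.004, (51.43, 61.77), width = 2 · t* · s/√n = 10.34
98% CI: t* = 2.396, (50.42, 62.78), width = 2 · t* · s/√n = 12.36

The 98% CI is wider by 12.36 - 10.34 = 2.02.
Higher confidence requires a wider interval.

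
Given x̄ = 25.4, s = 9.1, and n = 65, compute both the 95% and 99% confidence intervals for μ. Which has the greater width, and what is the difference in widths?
99% CI is wider by 1.48

df = 64
95% CI: t* = 1.998, (23.14, 27.66), width = 2 · t* · s/√n = 4.51
99% CI: t* = 2.655, (22.40, 28.40), width = 2 · t* · s/√n = 5.99

The 99% CI is wider by 5.99 - 4.51 = 1.48.
Higher confidence requires a wider interval.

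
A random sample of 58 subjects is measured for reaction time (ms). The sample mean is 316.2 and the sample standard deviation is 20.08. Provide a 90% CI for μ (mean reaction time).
(311.79, 320.61)

t-interval (σ unknown):
df = n - 1 = 57
t* = 1.672 for 90% confidence

Margin of error = t* · s/√n = 1.672 · 20.08/√58 = 4.41

CI: (311.79, 320.61)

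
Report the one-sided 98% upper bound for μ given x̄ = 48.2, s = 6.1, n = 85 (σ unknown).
μ ≤ 49.58

Upper bound (one-sided):
t* = 2.086 (one-sided for 98%)
Upper bound = x̄ + t* · s/√n = 48.2 + 2.086 · 6.1/√85 = 49.58

We are 98% confident that μ ≤ 49.58.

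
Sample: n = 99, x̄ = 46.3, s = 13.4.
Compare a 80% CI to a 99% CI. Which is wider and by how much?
99% CI is wider by 3.61

df = 98
80% CI: t* = 1.290, (44.56, 48.04), width = 2 · t* · s/√n = 3.47
99% CI: t* = 2.627, (42.76, 49.84), width = 2 · t* · s/√n = 7.08

The 99% CI is wider by 7.08 - 3.47 = 3.61.
Higher confidence requires a wider interval.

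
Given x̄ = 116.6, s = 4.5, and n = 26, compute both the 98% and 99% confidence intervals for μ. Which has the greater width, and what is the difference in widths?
99% CI is wider by 0.53

df = 25
98% CI: t* = 2.485, (114.41, 118.79), width = 2 · t* · s/√n = 4.39
99% CI: t* = 2.787, (114.14, 119.06), width = 2 · t* · s/√n = 4.92

The 99% CI is wider by 4.92 - 4.39 = 0.53.
Higher confidence requires a wider interval.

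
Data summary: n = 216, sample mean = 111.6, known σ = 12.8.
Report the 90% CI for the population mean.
(110.17, 113.03)

z-interval (σ known):
z* = 1.645 for 90% confidence

Margin of error = z* · σ/√n = 1.645 · 12.8/√216 = 1.43

CI: (111.6 - 1.43, 111.6 + 1.43) = (110.17, 113.03)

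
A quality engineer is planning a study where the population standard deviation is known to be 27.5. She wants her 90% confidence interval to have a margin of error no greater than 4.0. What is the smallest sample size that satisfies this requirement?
n ≥ 128

For margin E ≤ 4.0:
n ≥ (z* · σ / E)²
n ≥ (1.645 · 27.5 / 4.0)²
n ≥ 127.90

Minimum n = 128 (rounding up)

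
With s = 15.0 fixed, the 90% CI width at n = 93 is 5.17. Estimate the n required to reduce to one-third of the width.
n ≈ 837

CI width ∝ 1/√n
To reduce width by factor 3, need √n to grow by 3 → need 3² = 9 times as many samples.

Current: n = 93, width = 5.17
New: n = 837, width ≈ 1.71

Width reduced by factor of 5.17/1.71 = 3.02.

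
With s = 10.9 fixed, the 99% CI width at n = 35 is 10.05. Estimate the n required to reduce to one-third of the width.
n ≈ 315

CI width ∝ 1/√n
To reduce width by factor 3, need √n to grow by 3 → need 3² = 9 times as many samples.

Current: n = 35, width = 10.05
New: n = 315, width ≈ 3.18

Width reduced by factor of 10.05/3.18 = 3.16.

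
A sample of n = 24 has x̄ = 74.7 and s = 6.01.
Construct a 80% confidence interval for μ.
(73.08, 76.32)

t-interval (σ unknown):
df = n - 1 = 23
t* = 1.319 for 80% confidence

Margin of error = t* · s/√n = 1.319 · 6.01/√24 = 1.62

CI: (73.08, 76.32)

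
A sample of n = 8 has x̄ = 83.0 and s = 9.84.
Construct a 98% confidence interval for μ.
(72.57, 93.43)

t-interval (σ unknown):
df = n - 1 = 7
t* = 2.998 for 98% confidence

Margin of error = t* · s/√n = 2.998 · 9.84/√8 = 10.43

CI: (72.57, 93.43)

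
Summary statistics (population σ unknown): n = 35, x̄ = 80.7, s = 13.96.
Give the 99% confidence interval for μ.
(74.26, 87.14)

t-interval (σ unknown):
df = n - 1 = 34
t* = 2.728 for 99% confidence

Margin of error = t* · s/√n = 2.728 · 13.96/√35 = 6.44

CI: (74.26, 87.14)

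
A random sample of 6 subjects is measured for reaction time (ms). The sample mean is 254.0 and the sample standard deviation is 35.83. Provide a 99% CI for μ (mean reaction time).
(195.02, 312.98)

t-interval (σ unknown):
df = n - 1 = 5
t* = 4.032 for 99% confidence

Margin of error = t* · s/√n = 4.032 · 35.83/√6 = 58.98

CI: (195.02, 312.98)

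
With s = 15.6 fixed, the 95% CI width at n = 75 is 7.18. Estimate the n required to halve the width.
n ≈ 300

CI width ∝ 1/√n
To reduce width by factor 2, need √n to grow by 2 → need 2² = 4 times as many samples.

Current: n = 75, width = 7.18
New: n = 300, width ≈ 3.55

Width reduced by factor of 7.18/3.55 = 2.02.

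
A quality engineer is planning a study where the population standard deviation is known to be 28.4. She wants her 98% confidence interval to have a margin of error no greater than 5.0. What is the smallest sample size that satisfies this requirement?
n ≥ 175

For margin E ≤ 5.0:
n ≥ (z* · σ / E)²
n ≥ (2.326 · 28.4 / 5.0)²
n ≥ 174.55

Minimum n = 175 (rounding up)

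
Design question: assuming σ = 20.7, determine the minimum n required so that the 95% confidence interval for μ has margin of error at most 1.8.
n ≥ 509

For margin E ≤ 1.8:
n ≥ (z* · σ / E)²
n ≥ (1.960 · 20.7 / 1.8)²
n ≥ 508.05

Minimum n = 509 (rounding up)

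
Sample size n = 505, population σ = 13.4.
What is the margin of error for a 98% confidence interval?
Margin of error = 1.39

Margin of error = z* · σ/√n
= 2.326 · 13.4/√505
= 2.326 · 13.4/22.4722
= 1.39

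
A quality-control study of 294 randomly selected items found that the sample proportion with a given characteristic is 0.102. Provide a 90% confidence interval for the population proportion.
(0.073, 0.131)

Proportion CI:
SE = √(p̂(1-p̂)/n) = √(0.102 · 0.898 / 294) = 0.01765

z* = 1.645
Margin = z* · SE = 1.645 · 0.01765 = 0.0290

CI: 0.102 ± 0.0290 = (0.073, 0.131)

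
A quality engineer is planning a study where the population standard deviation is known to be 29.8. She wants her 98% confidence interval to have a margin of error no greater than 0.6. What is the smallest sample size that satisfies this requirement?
n ≥ 13346

For margin E ≤ 0.6:
n ≥ (z* · σ / E)²
n ≥ (2.326 · 29.8 / 0.6)²
n ≥ 13345.95

Minimum n = 13346 (rounding up)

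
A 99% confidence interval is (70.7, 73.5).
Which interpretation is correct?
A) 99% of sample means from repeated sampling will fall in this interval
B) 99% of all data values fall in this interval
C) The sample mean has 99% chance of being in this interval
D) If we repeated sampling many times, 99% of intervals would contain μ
D

A) Wrong — coverage applies to intervals containing μ, not to future x̄ values.
B) Wrong — a CI is about the parameter μ, not individual data values.
C) Wrong — x̄ is observed and sits in the interval by construction.
D) Correct — this is the frequentist long-run coverage interpretation.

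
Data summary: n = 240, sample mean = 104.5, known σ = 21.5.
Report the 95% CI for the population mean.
(101.78, 107.22)

z-interval (σ known):
z* = 1.960 for 95% confidence

Margin of error = z* · σ/√n = 1.960 · 21.5/√240 = 2.72

CI: (104.5 - 2.72, 104.5 + 2.72) = (101.78, 107.22)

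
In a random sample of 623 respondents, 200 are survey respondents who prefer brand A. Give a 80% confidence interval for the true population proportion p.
(0.297, 0.345)

Proportion CI:
p̂ = 200/623 = 0.32103
SE = √(p̂(1-p̂)/n) = √(0.32103 · 0.67897 / 623) = 0.01870

z* = 1.282
Margin = z* · SE = 1.282 · 0.01870 = 0.0240

CI: 0.32103 ± 0.0240 = (0.297, 0.345)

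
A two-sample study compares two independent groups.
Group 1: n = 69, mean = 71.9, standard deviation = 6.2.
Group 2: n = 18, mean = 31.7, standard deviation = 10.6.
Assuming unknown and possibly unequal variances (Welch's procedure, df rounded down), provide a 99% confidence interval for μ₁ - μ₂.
(32.78, 47.62)

Difference: x̄₁ - x̄₂ = 40.20
SE = √(s₁²/n₁ + s₂²/n₂) = √(6.2²/69 + 10.6²/18) = 2.6076
df = 20.13 → 20 (Welch–Satterthwaite, rounded down)
t* = 2.845

CI: 40.20 ± 2.845 · 2.6076 = 40.20 ± 7.42 = (32.78, 47.62)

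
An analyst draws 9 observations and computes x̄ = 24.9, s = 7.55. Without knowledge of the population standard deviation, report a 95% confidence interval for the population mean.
(19.10, 30.70)

t-interval (σ unknown):
df = n - 1 = 8
t* = 2.306 for 95% confidence

Margin of error = t* · s/√n = 2.306 · 7.55/√9 = 5.80

CI: (19.10, 30.70)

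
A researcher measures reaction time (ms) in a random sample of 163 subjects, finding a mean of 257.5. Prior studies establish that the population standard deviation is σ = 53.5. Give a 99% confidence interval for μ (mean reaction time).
(246.71, 268.29)

z-interval (σ known):
z* = 2.576 for 99% confidence

Margin of error = z* · σ/√n = 2.576 · 53.5/√163 = 10.79

CI: (257.5 - 10.79, 257.5 + 10.79) = (246.71, 268.29)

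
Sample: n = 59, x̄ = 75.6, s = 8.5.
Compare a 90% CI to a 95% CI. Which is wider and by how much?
95% CI is wider by 0.73

df = 58
90% CI: t* = 1.672, (73.75, 77.45), width = 2 · t* · s/√n = 3.70
95% CI: t* = 2.002, (73.38, 77.82), width = 2 · t* · s/√n = 4.43

The 95% CI is wider by 4.43 - 3.70 = 0.73.
Higher confidence requires a wider interval.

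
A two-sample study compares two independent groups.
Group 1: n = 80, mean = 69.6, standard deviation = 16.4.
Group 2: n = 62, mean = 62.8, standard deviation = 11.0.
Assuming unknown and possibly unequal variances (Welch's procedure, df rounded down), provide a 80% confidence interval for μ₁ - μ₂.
(3.83, 9.77)

Difference: x̄₁ - x̄₂ = 6.80
SE = √(s₁²/n₁ + s₂²/n₂) = √(16.4²/80 + 11.0²/62) = 2.3051
df = 137.38 → 137 (Welch–Satterthwaite, rounded down)
t* = 1.288

CI: 6.80 ± 1.288 · 2.3051 = 6.80 ± 2.97 = (3.83, 9.77)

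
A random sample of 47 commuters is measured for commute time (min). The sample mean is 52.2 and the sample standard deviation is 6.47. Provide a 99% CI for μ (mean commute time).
(49.66, 54.74)

t-interval (σ unknown):
df = n - 1 = 46
t* = 2.687 for 99% confidence

Margin of error = t* · s/√n = 2.687 · 6.47/√47 = 2.54

CI: (49.66, 54.74)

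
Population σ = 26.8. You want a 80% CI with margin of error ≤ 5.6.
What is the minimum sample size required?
n ≥ 38

For margin E ≤ 5.6:
n ≥ (z* · σ / E)²
n ≥ (1.282 · 26.8 / 5.6)²
n ≥ 37.64

Minimum n = 38 (rounding up)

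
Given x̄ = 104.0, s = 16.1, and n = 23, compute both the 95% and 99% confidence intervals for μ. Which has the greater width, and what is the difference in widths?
99% CI is wider by 5.00

df = 22
95% CI: t* = 2.074, (97.04, 110.96), width = 2 · t* · s/√n = 13.93
99% CI: t* = 2.819, (94.54, 113.46), width = 2 · t* · s/√n = 18.93

The 99% CI is wider by 18.93 - 13.93 = 5.00.
Higher confidence requires a wider interval.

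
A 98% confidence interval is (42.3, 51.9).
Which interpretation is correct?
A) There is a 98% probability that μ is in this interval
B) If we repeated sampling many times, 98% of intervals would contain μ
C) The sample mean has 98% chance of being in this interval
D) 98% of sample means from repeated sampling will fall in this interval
B

A) Wrong — μ is fixed; the randomness lives in the interval, not in μ.
B) Correct — this is the frequentist long-run coverage interpretation.
C) Wrong — x̄ is observed and sits in the interval by construction.
D) Wrong — coverage applies to intervals containing μ, not to future x̄ values.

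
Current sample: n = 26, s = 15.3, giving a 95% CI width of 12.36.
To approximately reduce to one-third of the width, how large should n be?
n ≈ 234

CI width ∝ 1/√n
To reduce width by factor 3, need √n to grow by 3 → need 3² = 9 times as many samples.

Current: n = 26, width = 12.36
New: n = 234, width ≈ 3.94

Width reduced by factor of 12.36/3.94 = 3.14.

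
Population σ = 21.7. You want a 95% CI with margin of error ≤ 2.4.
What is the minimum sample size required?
n ≥ 315

For margin E ≤ 2.4:
n ≥ (z* · σ / E)²
n ≥ (1.960 · 21.7 / 2.4)²
n ≥ 314.06

Minimum n = 315 (rounding up)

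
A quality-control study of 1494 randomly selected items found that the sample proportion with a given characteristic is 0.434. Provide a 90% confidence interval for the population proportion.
(0.413, 0.455)

Proportion CI:
SE = √(p̂(1-p̂)/n) = √(0.434 · 0.566 / 1494) = 0.01282

z* = 1.645
Margin = z* · SE = 1.645 · 0.01282 = 0.0211

CI: 0.434 ± 0.0211 = (0.413, 0.455)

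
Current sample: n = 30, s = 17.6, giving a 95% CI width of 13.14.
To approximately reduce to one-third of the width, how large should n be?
n ≈ 270

CI width ∝ 1/√n
To reduce width by factor 3, need √n to grow by 3 → need 3² = 9 times as many samples.

Current: n = 30, width = 13.14
New: n = 270, width ≈ 4.22

Width reduced by factor of 13.14/4.22 = 3.11.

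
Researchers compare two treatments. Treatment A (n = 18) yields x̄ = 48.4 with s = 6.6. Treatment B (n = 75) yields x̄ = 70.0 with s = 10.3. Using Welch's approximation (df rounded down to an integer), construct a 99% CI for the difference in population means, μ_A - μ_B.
(-26.90, -16.30)

Difference: x̄₁ - x̄₂ = -21.60
SE = √(s₁²/n₁ + s₂²/n₂) = √(6.6²/18 + 10.3²/75) = 1.9582
df = 39.58 → 39 (Welch–Satterthwaite, rounded down)
t* = 2.708

CI: -21.60 ± 2.708 · 1.9582 = -21.60 ± 5.30 = (-26.90, -16.30)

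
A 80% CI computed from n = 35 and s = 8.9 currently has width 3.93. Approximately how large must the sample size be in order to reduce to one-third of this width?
n ≈ 315

CI width ∝ 1/√n
To reduce width by factor 3, need √n to grow by 3 → need 3² = 9 times as many samples.

Current: n = 35, width = 3.93
New: n = 315, width ≈ 1.29

Width reduced by factor of 3.93/1.29 = 3.05.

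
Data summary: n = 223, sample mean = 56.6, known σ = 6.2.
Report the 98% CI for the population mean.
(55.63, 57.57)

z-interval (σ known):
z* = 2.326 for 98% confidence

Margin of error = z* · σ/√n = 2.326 · 6.2/√223 = 0.97

CI: (56.6 - 0.97, 56.6 + 0.97) = (55.63, 57.57)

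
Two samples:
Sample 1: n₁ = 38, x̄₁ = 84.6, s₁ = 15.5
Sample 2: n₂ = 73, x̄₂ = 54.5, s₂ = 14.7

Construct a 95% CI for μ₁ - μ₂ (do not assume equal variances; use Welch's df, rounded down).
(24.02, 36.18)

Difference: x̄₁ - x̄₂ = 30.10
SE = √(s₁²/n₁ + s₂²/n₂) = √(15.5²/38 + 14.7²/73) = 3.0467
df = 71.68 → 71 (Welch–Satterthwaite, rounded down)
t* = 1.994

CI: 30.10 ± 1.994 · 3.0467 = 30.10 ± 6.08 = (24.02, 36.18)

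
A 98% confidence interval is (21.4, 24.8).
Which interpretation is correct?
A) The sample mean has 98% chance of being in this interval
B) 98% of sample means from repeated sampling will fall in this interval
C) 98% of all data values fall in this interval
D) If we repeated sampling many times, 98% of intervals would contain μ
D

A) Wrong — x̄ is observed and sits in the interval by construction.
B) Wrong — coverage applies to intervals containing μ, not to future x̄ values.
C) Wrong — a CI is about the parameter μ, not individual data values.
D) Correct — this is the frequentist long-run coverage interpretation.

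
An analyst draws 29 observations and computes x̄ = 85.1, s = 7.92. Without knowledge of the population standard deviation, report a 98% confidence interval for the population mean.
(81.47, 88.73)

t-interval (σ unknown):
df = n - 1 = 28
t* = 2.467 for 98% confidence

Margin of error = t* · s/√n = 2.467 · 7.92/√29 = 3.63

CI: (81.47, 88.73)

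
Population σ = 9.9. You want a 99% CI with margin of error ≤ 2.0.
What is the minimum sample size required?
n ≥ 163

For margin E ≤ 2.0:
n ≥ (z* · σ / E)²
n ≥ (2.576 · 9.9 / 2.0)²
n ≥ 162.59

Minimum n = 163 (rounding up)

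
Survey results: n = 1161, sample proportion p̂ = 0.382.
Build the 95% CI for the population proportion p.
(0.354, 0.410)

Proportion CI:
SE = √(p̂(1-p̂)/n) = √(0.382 · 0.618 / 1161) = 0.01426

z* = 1.960
Margin = z* · SE = 1.960 · 0.01426 = 0.0279

CI: 0.382 ± 0.0279 = (0.354, 0.410)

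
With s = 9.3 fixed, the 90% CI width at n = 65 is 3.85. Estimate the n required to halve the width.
n ≈ 260

CI width ∝ 1/√n
To reduce width by factor 2, need √n to grow by 2 → need 2² = 4 times as many samples.

Current: n = 65, width = 3.85
New: n = 260, width ≈ 1.90

Width reduced by factor of 3.85/1.90 = 2.03.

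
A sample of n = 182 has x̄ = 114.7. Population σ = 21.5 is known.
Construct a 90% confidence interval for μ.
(112.08, 117.32)

z-interval (σ known):
z* = 1.645 for 90% confidence

Margin of error = z* · σ/√n = 1.645 · 21.5/√182 = 2.62

CI: (114.7 - 2.62, 114.7 + 2.62) = (112.08, 117.32)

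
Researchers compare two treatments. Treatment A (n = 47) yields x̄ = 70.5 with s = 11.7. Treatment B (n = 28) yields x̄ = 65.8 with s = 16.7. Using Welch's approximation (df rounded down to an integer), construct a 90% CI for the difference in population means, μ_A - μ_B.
(-1.33, 10.73)

Difference: x̄₁ - x̄₂ = 4.70
SE = √(s₁²/n₁ + s₂²/n₂) = √(11.7²/47 + 16.7²/28) = 3.5879
df = 42.94 → 42 (Welch–Satterthwaite, rounded down)
t* = 1.682

CI: 4.70 ± 1.682 · 3.5879 = 4.70 ± 6.03 = (-1.33, 10.73)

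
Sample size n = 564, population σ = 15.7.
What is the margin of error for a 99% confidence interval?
Margin of error = 1.70

Margin of error = z* · σ/√n
= 2.576 · 15.7/√564
= 2.576 · 15.7/23.7487
= 1.70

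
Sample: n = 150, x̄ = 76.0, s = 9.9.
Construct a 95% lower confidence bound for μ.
μ ≥ 74.66

Lower bound (one-sided):
t* = 1.655 (one-sided for 95%)
Lower bound = x̄ - t* · s/√n = 76.0 - 1.655 · 9.9/√150 = 74.66

We are 95% confident that μ ≥ 74.66.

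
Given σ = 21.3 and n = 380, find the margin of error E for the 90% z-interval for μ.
Margin of error = 1.80

Margin of error = z* · σ/√n
= 1.645 · 21.3/√380
= 1.645 · 21.3/19.4936
= 1.80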